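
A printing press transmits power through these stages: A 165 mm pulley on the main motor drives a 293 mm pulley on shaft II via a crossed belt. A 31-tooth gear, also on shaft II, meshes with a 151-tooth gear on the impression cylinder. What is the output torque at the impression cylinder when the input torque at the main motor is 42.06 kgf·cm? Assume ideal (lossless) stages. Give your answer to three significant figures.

After the belt (293/165): 42.06 × 1.7758 = 74.688 kgf·cm
After the gear mesh (151/31): 74.688 × 4.871 = 363.8 kgf·cm

364 kgf·cm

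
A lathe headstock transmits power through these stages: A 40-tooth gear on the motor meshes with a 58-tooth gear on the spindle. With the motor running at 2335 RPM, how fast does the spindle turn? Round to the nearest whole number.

1610 RPM

gear mesh 58/40 = 1.45 → 2335/1.45 = 1610.3 RPM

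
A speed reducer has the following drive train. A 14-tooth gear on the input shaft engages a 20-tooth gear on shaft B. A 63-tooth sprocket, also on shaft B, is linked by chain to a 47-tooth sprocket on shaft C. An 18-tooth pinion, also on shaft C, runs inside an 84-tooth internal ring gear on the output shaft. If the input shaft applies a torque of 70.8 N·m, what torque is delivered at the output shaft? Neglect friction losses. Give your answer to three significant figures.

352 N·m

gear mesh 20/14 = 1.4286 → τ = 70.8·1.4286 = 101.14 N·m
chain 47/63 = 0.74603 → τ = 101.14·0.74603 = 75.456 N·m
internal gear 84/18 = 4.6667 → τ = 75.456·4.6667 = 352.13 N·m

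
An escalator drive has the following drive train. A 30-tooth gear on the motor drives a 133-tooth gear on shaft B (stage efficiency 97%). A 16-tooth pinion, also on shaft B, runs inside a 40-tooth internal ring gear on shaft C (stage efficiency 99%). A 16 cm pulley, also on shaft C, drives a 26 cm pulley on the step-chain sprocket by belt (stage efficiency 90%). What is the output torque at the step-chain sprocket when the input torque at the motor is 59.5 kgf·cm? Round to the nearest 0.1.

926.2 kgf·cm

gear mesh 133/30 = 4.4333 → τ = 59.5·4.4333·0.97 = 255.87 kgf·cm
internal gear 40/16 = 2.5 → τ = 255.87·2.5·0.99 = 633.28 kgf·cm
belt 26/16 = 1.625 → τ = 633.28·1.625·0.90 = 926.17 kgf·cm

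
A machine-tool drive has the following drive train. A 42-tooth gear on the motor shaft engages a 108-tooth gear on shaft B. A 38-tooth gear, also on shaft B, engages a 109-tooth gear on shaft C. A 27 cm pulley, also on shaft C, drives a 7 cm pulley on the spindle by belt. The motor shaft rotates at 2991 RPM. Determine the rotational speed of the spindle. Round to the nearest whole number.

1564 RPM

the motor shaft → shaft B (gear mesh, 108/42): 2991 ÷ 2.5714 = 1163.2 RPM
shaft B → shaft C (gear mesh, 109/38): 1163.2 ÷ 2.8684 = 405.51 RPM
shaft C → the spindle (belt, 7/27): 405.51 ÷ 0.25926 = 1564.1 RPM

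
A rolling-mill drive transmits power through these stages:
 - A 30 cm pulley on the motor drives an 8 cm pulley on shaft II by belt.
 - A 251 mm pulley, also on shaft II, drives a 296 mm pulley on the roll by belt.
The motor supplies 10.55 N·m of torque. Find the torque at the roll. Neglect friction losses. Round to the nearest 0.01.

belt 8/30 = 0.26667 → τ = 10.55·0.26667 = 2.8133 N·m
belt 296/251 = 1.1793 → τ = 2.8133·1.1793 = 3.3177 N·m

3.32 N·m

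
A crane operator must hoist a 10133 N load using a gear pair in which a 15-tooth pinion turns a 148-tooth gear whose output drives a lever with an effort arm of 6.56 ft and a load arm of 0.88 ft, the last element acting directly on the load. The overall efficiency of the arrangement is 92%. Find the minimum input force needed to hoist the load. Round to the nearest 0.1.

Gear pair MA = 148/15 = 9.8667.
Lever MA = effort arm / load arm = 6.56/0.88 = 7.4545.
Combined ideal MA = 9.8667 × 7.4545 = 73.552.
Actual MA = 73.552 × 0.92 = 67.667.
Effort = load / actual MA = 10133 / 67.667 = 149.75 N.

149.7 N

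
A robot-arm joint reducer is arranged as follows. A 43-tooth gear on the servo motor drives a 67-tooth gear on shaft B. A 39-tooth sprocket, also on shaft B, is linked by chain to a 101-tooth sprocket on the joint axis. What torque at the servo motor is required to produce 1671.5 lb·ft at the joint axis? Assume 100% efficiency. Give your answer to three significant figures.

Overall ratio R = 1.5581 × 2.5897 = 4.0352.
Input torque = output torque / R = 1671.5 / 4.0352 = 414.23 lb·ft.

414 lb·ft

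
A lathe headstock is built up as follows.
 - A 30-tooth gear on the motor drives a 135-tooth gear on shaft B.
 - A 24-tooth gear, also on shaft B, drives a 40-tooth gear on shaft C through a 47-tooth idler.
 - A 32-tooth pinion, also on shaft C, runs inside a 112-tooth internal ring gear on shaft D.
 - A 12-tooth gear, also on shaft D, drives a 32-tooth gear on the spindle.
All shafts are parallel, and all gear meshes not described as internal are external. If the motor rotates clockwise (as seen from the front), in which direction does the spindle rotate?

the motor → shaft B: external mesh, 1 reversal → CCW.
shaft B → shaft C: driver → idler → driven is 2 external meshes, 2 reversals → CCW.
shaft C → shaft D: internal mesh, same direction → CCW.
shaft D → the spindle: external mesh, 1 reversal → CW.
4 reversals in total — an even number — so the spindle turns the same way as the motor.

clockwise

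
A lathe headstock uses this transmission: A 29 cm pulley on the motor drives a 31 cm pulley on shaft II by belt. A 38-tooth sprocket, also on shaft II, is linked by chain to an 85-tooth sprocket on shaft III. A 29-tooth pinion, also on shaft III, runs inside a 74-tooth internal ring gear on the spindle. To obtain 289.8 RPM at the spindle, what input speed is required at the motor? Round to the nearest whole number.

Overall ratio R = 1.069 × 2.2368 × 2.5517 = 6.1014.
Required input speed = output speed × R = 289.8 × 6.1014 = 1768.2 RPM.

1768 RPM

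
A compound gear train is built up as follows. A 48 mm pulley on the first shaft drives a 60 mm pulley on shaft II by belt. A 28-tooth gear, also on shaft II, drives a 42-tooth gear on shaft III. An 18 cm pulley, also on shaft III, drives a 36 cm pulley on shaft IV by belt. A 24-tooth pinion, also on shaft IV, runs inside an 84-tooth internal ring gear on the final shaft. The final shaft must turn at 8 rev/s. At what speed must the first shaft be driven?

105 rev/s

Overall ratio R = 1.25 × 1.5 × 2 × 3.5 = 13.125.
Required input speed = output speed × R = 8 × 13.125 = 105 rev/s.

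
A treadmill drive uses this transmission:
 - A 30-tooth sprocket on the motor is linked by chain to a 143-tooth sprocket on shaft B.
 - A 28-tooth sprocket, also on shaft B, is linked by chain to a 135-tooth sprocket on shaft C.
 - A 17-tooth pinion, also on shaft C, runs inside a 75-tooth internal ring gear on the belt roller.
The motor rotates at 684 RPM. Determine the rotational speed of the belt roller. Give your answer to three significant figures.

6.75 RPM

the motor → shaft B (chain, 143/30): 684 ÷ 4.7667 = 143.5 RPM
shaft B → shaft C (chain, 135/28): 143.5 ÷ 4.8214 = 29.762 RPM
shaft C → the belt roller (internal gear, 75/17): 29.762 ÷ 4.4118 = 6.7461 RPM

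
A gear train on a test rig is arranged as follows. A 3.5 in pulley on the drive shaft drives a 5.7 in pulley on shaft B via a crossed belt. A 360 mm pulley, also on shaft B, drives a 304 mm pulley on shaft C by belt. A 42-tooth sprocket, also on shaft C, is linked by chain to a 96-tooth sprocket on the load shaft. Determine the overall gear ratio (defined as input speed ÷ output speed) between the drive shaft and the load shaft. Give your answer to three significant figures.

3.14

Each stage contributes driven/driver: belt 5.7/3.5 = 1.6286, belt 304/360 = 0.84444, chain 96/42 = 2.2857.
Overall: 1.6286 × 0.84444 × 2.2857 = 3.1434.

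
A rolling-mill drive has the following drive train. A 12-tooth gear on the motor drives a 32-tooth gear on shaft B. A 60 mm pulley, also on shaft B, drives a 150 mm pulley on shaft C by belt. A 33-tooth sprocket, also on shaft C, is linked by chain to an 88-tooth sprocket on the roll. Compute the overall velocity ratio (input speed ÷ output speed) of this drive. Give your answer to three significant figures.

Each stage contributes driven/driver: gear mesh 32/12 = 2.6667, belt 150/60 = 2.5, chain 88/33 = 2.6667.
Overall: 2.6667 × 2.5 × 2.6667 = 17.778.

17.8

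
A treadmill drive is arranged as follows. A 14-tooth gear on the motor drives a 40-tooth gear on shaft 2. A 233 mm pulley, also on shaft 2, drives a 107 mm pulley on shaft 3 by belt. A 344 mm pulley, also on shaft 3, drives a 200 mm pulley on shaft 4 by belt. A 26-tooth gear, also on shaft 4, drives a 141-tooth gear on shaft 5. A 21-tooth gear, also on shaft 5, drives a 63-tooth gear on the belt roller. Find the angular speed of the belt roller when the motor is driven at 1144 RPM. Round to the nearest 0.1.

92.2 RPM

Gear mesh: ratio = 40/14 = 2.8571, so shaft 2 turns at 1144 / 2.8571 = 400.4 RPM.
Belt: ratio = 107/233 = 0.45923, so shaft 3 turns at 400.4 / 0.45923 = 871.9 RPM.
Belt: ratio = 200/344 = 0.5814, so shaft 4 turns at 871.9 / 0.5814 = 1499.7 RPM.
Gear mesh: ratio = 141/26 = 5.4231, so shaft 5 turns at 1499.7 / 5.4231 = 276.53 RPM.
Gear mesh: ratio = 63/21 = 3, so the belt roller turns at 276.53 / 3 = 92.178 RPM.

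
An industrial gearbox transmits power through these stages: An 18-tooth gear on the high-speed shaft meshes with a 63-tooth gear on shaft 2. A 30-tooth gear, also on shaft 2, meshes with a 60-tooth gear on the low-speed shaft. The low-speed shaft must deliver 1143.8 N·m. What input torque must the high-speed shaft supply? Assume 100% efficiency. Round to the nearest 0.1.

163.4 N·m

Overall ratio R = 3.5 × 2 = 7.
Input torque = output torque / R = 1143.8 / 7 = 163.4 N·m.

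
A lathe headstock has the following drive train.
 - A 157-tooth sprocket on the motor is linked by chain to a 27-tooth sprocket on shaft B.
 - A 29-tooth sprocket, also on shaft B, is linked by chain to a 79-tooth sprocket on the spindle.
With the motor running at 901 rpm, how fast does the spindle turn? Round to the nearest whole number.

chain 27/157 = 0.17197 → 901/0.17197 = 5239.1 rpm
chain 79/29 = 2.7241 → 5239.1/2.7241 = 1923.2 rpm

1923 rpm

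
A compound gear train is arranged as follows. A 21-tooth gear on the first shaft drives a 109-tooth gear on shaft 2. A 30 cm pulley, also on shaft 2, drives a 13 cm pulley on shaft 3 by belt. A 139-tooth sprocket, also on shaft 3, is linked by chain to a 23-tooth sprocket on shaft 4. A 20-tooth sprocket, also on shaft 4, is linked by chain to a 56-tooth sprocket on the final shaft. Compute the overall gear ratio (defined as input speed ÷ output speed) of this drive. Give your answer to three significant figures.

Each stage contributes driven/driver: gear mesh 109/21 = 5.1905, belt 13/30 = 0.43333, chain 23/139 = 0.16547, chain 56/20 = 2.8.
Overall: 5.1905 × 0.43333 × 0.16547 × 2.8 = 1.0421.

1.04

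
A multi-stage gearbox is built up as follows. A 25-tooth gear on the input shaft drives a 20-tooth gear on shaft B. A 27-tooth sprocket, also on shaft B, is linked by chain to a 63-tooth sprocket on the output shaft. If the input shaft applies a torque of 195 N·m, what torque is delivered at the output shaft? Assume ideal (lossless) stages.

364 N·m

gear mesh 20/25 = 0.8 → τ = 195·0.8 = 156 N·m
chain 63/27 = 2.3333 → τ = 156·2.3333 = 364 N·m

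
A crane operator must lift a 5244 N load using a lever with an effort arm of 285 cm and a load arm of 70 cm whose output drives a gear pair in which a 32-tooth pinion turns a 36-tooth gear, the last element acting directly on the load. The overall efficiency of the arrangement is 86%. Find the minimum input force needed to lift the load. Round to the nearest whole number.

1331 N

Lever MA = effort arm / load arm = 285/70 = 4.0714.
Gear pair MA = 36/32 = 1.125.
Combined ideal MA = 4.0714 × 1.125 = 4.5804.
Actual MA = 4.5804 × 0.86 = 3.9391.
Effort = load / actual MA = 5244 / 3.9391 = 1331.3 N.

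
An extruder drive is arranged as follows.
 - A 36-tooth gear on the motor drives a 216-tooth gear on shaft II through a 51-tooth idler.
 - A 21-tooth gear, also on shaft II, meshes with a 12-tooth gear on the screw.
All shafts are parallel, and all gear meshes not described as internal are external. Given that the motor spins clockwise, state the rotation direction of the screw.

the motor → shaft II: driver → idler → driven is 2 external meshes, 2 reversals → CW.
shaft II → the screw: external mesh, 1 reversal → CCW.
3 reversals in total — an odd number — so the screw turns opposite to the motor.

counterclockwise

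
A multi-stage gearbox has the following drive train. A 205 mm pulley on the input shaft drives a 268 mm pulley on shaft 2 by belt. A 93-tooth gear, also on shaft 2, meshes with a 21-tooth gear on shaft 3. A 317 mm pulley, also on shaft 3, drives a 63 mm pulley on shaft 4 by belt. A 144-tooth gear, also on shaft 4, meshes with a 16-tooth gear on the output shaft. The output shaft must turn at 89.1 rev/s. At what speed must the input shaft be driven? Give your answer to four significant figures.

0.5808 rev/s

Overall ratio R = 1.3073 × 0.22581 × 0.19874 × 0.11111 = 0.0065186.
Required input speed = output speed × R = 89.1 × 0.0065186 = 0.58081 rev/s.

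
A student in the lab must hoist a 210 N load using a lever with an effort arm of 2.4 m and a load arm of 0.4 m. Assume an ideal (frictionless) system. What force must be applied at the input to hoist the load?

35 N

Lever MA = effort arm / load arm = 2.4/0.4 = 6.
Effort = load / MA = 210 / 6 = 35 N.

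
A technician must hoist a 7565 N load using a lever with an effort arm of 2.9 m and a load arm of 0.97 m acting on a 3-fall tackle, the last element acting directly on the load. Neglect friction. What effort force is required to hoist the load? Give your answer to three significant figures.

Lever MA = effort arm / load arm = 2.9/0.97 = 2.9897.
Block-and-tackle MA = number of supporting rope parts = 3.
Combined ideal MA = 2.9897 × 3 = 8.9691.
Effort = load / MA = 7565 / 8.9691 = 843.45 N.

843 N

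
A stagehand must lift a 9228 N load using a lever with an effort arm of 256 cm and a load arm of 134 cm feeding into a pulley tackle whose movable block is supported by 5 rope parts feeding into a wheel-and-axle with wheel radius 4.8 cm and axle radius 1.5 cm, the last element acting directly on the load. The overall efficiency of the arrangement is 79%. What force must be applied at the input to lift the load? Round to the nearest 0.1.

Lever MA = effort arm / load arm = 256/134 = 1.9104.
Block-and-tackle MA = number of supporting rope parts = 5.
Wheel-and-axle MA = R/r = 4.8/1.5 = 3.2.
Combined ideal MA = 1.9104 × 5 × 3.2 = 30.567.
Actual MA = 30.567 × 0.79 = 24.148.
Effort = load / actual MA = 9228 / 24.148 = 382.14 N.

382.1 N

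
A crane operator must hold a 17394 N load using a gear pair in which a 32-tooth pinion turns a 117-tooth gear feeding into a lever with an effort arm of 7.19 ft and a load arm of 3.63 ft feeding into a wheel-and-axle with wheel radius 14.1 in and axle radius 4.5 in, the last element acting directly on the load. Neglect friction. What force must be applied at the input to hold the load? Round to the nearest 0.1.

766.5 N

Gear pair MA = 117/32 = 3.6562.
Lever MA = effort arm / load arm = 7.19/3.63 = 1.9807.
Wheel-and-axle MA = R/r = 14.1/4.5 = 3.1333.
Combined ideal MA = 3.6562 × 1.9807 × 3.1333 = 22.692.
Effort = load / MA = 17394 / 22.692 = 766.54 N.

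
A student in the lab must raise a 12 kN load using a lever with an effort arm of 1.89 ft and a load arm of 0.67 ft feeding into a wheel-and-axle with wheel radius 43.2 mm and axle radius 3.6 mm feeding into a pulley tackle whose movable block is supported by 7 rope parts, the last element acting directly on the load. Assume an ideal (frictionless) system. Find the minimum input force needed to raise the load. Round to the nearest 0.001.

Lever MA = effort arm / load arm = 1.89/0.67 = 2.8209.
Wheel-and-axle MA = R/r = 43.2/3.6 = 12.
Block-and-tackle MA = number of supporting rope parts = 7.
Combined ideal MA = 2.8209 × 12 × 7 = 236.96.
Effort = load / MA = 12 / 236.96 = 0.050642 kN.

0.051 kN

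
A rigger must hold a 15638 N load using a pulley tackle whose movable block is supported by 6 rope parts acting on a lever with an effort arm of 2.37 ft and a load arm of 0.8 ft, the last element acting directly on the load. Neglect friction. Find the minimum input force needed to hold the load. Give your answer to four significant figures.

Block-and-tackle MA = number of supporting rope parts = 6.
Lever MA = effort arm / load arm = 2.37/0.8 = 2.9625.
Combined ideal MA = 6 × 2.9625 = 17.775.
Effort = load / MA = 15638 / 17.775 = 879.77 N.

879.8 N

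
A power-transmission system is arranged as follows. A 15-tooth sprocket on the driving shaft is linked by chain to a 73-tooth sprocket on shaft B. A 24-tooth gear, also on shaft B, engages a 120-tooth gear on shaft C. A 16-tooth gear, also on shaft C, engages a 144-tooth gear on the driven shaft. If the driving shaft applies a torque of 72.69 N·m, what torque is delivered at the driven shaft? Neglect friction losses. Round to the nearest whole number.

chain 73/15 = 4.8667 → τ = 72.69·4.8667 = 353.76 N·m
gear mesh 120/24 = 5 → τ = 353.76·5 = 1768.8 N·m
gear mesh 144/16 = 9 → τ = 1768.8·9 = 15919 N·m

15919 N·m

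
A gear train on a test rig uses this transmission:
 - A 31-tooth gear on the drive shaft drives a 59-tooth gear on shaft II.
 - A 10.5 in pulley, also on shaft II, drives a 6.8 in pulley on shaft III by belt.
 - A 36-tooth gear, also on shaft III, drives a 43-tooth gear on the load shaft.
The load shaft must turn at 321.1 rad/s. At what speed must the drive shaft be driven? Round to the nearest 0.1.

Overall ratio R = 1.9032 × 0.64762 × 1.1944 = 1.4722.
Required input speed = output speed × R = 321.1 × 1.4722 = 472.73 rad/s.

472.7 rad/s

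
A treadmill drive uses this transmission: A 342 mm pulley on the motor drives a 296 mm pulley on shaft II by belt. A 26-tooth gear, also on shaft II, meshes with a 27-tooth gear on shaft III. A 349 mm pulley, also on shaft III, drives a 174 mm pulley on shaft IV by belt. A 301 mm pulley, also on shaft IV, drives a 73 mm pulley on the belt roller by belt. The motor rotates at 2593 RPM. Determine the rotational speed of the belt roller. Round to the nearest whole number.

belt 296/342 = 0.8655 → 2593/0.8655 = 2996 RPM
gear mesh 27/26 = 1.0385 → 2996/1.0385 = 2885 RPM
belt 174/349 = 0.49857 → 2885/0.49857 = 5786.6 RPM
belt 73/301 = 0.24252 → 5786.6/0.24252 = 23860 RPM

23860 RPM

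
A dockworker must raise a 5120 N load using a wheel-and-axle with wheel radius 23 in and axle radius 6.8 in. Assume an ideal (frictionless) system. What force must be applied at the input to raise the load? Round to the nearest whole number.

Wheel-and-axle MA = R/r = 23/6.8 = 3.3824.
Effort = load / MA = 5120 / 3.3824 = 1513.7 N.

1514 N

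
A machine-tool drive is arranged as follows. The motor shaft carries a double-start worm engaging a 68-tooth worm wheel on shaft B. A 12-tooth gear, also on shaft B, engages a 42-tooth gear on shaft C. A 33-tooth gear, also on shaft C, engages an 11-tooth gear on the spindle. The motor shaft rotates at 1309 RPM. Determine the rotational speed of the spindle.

33 RPM

the motor shaft → shaft B (worm, 68/2): 1309 ÷ 34 = 38.5 RPM
shaft B → shaft C (gear mesh, 42/12): 38.5 ÷ 3.5 = 11 RPM
shaft C → the spindle (gear mesh, 11/33): 11 ÷ 0.33333 = 33 RPM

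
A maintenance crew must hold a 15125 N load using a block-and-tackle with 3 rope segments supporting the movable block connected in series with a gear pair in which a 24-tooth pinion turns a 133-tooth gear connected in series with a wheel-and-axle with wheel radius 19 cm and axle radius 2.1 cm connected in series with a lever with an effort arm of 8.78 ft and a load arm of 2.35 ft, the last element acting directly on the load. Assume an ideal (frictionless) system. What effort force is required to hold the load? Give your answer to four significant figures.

Block-and-tackle MA = number of supporting rope parts = 3.
Gear pair MA = 133/24 = 5.5417.
Wheel-and-axle MA = R/r = 19/2.1 = 9.0476.
Lever MA = effort arm / load arm = 8.78/2.35 = 3.7362.
Combined ideal MA = 3 × 5.5417 × 9.0476 × 3.7362 = 561.98.
Effort = load / MA = 15125 / 561.98 = 26.914 N.

26.91 N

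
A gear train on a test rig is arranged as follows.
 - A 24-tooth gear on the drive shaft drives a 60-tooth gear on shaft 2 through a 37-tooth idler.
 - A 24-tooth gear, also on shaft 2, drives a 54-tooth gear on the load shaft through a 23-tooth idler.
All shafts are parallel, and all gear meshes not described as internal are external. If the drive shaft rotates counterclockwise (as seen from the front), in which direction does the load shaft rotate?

counterclockwise

the drive shaft → shaft 2: driver → idler → driven is 2 external meshes, 2 reversals → CCW.
shaft 2 → the load shaft: driver → idler → driven is 2 external meshes, 2 reversals → CCW.
4 reversals in total — an even number — so the load shaft turns the same way as the drive shaft.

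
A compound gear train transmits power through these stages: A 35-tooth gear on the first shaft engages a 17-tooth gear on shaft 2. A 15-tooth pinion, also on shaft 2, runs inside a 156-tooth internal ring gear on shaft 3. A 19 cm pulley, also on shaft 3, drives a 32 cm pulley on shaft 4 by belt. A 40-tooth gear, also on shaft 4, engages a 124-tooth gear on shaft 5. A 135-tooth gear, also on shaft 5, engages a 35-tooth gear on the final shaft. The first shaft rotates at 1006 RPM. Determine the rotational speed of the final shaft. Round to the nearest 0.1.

147.1 RPM

gear mesh 17/35 = 0.48571 → 1006/0.48571 = 2071.2 RPM
internal gear 156/15 = 10.4 → 2071.2/10.4 = 199.15 RPM
belt 32/19 = 1.6842 → 199.15/1.6842 = 118.25 RPM
gear mesh 124/40 = 3.1 → 118.25/3.1 = 38.144 RPM
gear mesh 35/135 = 0.25926 → 38.144/0.25926 = 147.13 RPM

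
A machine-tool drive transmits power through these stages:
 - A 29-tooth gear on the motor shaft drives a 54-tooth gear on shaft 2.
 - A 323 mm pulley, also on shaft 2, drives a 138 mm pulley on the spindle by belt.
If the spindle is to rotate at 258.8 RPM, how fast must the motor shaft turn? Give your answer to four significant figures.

205.9 RPM

Overall ratio R = 1.8621 × 0.42724 = 0.79556.
Required input speed = output speed × R = 258.8 × 0.79556 = 205.89 RPM.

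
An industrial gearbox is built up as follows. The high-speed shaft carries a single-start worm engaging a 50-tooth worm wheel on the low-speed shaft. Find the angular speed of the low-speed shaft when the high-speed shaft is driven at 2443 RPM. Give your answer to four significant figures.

48.86 RPM

Worm: ratio = 50/1 = 50, so the low-speed shaft turns at 2443 / 50 = 48.86 RPM.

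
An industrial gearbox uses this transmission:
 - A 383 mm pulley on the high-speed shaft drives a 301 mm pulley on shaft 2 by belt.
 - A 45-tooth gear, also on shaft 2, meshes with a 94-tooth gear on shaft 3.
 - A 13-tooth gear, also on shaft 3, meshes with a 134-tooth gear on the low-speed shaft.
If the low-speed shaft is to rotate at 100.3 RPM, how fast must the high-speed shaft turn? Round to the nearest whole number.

Overall ratio R = 0.7859 × 2.0889 × 10.308 = 16.922.
Required input speed = output speed × R = 100.3 × 16.922 = 1697.2 RPM.

1697 RPM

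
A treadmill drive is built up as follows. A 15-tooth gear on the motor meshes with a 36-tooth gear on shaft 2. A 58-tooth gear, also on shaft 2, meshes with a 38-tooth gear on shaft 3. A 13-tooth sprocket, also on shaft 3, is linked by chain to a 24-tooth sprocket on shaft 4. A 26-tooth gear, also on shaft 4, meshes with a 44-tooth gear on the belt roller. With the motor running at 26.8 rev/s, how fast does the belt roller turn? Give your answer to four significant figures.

5.455 rev/s

Gear mesh: ratio = 36/15 = 2.4, so shaft 2 turns at 26.8 / 2.4 = 11.167 rev/s.
Gear mesh: ratio = 38/58 = 0.65517, so shaft 3 turns at 11.167 / 0.65517 = 17.044 rev/s.
Chain: ratio = 24/13 = 1.8462, so shaft 4 turns at 17.044 / 1.8462 = 9.2321 rev/s.
Gear mesh: ratio = 44/26 = 1.6923, so the belt roller turns at 9.2321 / 1.6923 = 5.4553 rev/s.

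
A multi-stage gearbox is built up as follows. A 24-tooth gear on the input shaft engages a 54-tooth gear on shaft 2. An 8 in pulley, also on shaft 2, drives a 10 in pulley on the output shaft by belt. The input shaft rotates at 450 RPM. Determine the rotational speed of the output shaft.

gear mesh 54/24 = 2.25 → 450/2.25 = 200 RPM
belt 10/8 = 1.25 → 200/1.25 = 160 RPM

160 RPM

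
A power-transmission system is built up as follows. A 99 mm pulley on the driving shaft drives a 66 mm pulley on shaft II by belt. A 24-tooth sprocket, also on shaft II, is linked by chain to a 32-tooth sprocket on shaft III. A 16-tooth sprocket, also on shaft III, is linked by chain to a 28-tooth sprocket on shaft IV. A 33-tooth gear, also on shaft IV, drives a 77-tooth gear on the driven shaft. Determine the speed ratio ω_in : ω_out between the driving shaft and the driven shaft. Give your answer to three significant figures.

Each stage contributes driven/driver: belt 66/99 = 0.66667, chain 32/24 = 1.3333, chain 28/16 = 1.75, gear mesh 77/33 = 2.3333.
Overall: 0.66667 × 1.3333 × 1.75 × 2.3333 = 3.6296.

3.63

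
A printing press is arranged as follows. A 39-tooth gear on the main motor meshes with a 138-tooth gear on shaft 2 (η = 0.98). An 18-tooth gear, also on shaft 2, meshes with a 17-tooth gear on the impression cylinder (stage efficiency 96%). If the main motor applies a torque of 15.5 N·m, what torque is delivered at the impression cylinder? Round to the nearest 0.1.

48.7 N·m

Gear mesh: ratio = 138/39 = 3.5385; torque at shaft 2 = 15.5 × 3.5385 × 0.98 = 53.749 N·m.
Gear mesh: ratio = 17/18 = 0.94444; torque at the impression cylinder = 53.749 × 0.94444 × 0.96 = 48.733 N·m.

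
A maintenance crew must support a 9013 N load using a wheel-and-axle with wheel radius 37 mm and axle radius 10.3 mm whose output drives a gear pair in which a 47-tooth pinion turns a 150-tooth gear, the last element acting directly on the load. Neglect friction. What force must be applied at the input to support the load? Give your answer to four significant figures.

786.2 N

Wheel-and-axle MA = R/r = 37/10.3 = 3.5922.
Gear pair MA = 150/47 = 3.1915.
Combined ideal MA = 3.5922 × 3.1915 = 11.465.
Effort = load / MA = 9013 / 11.465 = 786.16 N.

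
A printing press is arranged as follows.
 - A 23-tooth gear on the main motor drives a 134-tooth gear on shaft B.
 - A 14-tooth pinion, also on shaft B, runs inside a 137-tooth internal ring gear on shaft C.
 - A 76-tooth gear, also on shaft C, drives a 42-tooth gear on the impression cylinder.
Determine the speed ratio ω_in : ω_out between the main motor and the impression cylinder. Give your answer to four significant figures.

31.51

Each stage contributes driven/driver: gear mesh 134/23 = 5.8261, internal gear 137/14 = 9.7857, gear mesh 42/76 = 0.55263.
Overall: 5.8261 × 9.7857 × 0.55263 = 31.507.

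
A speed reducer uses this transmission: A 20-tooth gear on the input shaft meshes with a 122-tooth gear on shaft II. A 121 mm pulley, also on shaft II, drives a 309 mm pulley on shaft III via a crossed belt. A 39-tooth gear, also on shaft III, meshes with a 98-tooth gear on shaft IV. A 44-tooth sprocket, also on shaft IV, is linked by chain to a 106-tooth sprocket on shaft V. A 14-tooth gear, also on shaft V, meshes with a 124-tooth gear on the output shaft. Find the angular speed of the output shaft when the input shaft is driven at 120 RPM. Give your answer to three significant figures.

0.144 RPM

the input shaft → shaft II (gear mesh, 122/20): 120 ÷ 6.1 = 19.672 RPM
shaft II → shaft III (belt, 309/121): 19.672 ÷ 2.5537 = 7.7033 RPM
shaft III → shaft IV (gear mesh, 98/39): 7.7033 ÷ 2.5128 = 3.0656 RPM
shaft IV → shaft V (chain, 106/44): 3.0656 ÷ 2.4091 = 1.2725 RPM
shaft V → the output shaft (gear mesh, 124/14): 1.2725 ÷ 8.8571 = 0.14367 RPM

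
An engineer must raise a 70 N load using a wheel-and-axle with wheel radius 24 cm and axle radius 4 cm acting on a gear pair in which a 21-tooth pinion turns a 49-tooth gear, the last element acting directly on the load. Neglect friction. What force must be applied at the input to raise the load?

Wheel-and-axle MA = R/r = 24/4 = 6.
Gear pair MA = 49/21 = 2.3333.
Combined ideal MA = 6 × 2.3333 = 14.
Effort = load / MA = 70 / 14 = 5 N.

5 N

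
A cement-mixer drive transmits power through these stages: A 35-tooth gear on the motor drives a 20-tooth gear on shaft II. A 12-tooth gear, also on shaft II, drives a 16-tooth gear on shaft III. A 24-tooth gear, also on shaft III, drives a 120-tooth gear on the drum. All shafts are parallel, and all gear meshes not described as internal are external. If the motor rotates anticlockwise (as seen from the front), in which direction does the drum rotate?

the motor → shaft II: external mesh, 1 reversal → CW.
shaft II → shaft III: external mesh, 1 reversal → CCW.
shaft III → the drum: external mesh, 1 reversal → CW.
3 reversals in total — an odd number — so the drum turns opposite to the motor.

clockwise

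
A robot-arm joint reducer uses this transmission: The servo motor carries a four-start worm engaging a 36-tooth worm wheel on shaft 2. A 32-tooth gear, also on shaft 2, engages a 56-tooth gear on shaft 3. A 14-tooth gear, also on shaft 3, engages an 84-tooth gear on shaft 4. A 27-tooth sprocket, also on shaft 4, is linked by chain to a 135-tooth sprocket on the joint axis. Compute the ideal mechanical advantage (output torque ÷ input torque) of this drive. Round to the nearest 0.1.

472.5

Each stage contributes driven/driver: worm 36/4 = 9, gear mesh 56/32 = 1.75, gear mesh 84/14 = 6, chain 135/27 = 5.
Overall: 9 × 1.75 × 6 × 5 = 472.5.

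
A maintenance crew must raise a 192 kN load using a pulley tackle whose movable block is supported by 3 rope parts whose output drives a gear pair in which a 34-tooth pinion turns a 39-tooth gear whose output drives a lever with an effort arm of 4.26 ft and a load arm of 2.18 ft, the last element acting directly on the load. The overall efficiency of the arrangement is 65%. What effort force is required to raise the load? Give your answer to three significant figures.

Block-and-tackle MA = number of supporting rope parts = 3.
Gear pair MA = 39/34 = 1.1471.
Lever MA = effort arm / load arm = 4.26/2.18 = 1.9541.
Combined ideal MA = 3 × 1.1471 × 1.9541 = 6.7245.
Actual MA = 6.7245 × 0.65 = 4.3709.
Effort = load / actual MA = 192 / 4.3709 = 43.927 kN.

43.9 kN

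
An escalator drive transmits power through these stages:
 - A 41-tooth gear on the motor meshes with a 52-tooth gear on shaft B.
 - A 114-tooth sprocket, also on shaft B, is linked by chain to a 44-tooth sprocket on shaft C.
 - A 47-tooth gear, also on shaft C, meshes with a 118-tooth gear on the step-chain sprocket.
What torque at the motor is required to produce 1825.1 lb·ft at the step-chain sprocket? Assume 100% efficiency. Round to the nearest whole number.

1485 lb·ft

Overall ratio R = 1.2683 × 0.38596 × 2.5106 = 1.229.
Input torque = output torque / R = 1825.1 / 1.229 = 1485 lb·ft.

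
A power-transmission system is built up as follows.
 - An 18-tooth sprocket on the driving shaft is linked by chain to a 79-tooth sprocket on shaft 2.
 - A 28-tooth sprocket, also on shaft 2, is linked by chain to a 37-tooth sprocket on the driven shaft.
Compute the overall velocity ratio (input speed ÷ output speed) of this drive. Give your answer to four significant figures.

Each stage contributes driven/driver: chain 79/18 = 4.3889, chain 37/28 = 1.3214.
Overall: 4.3889 × 1.3214 = 5.7996.

5.800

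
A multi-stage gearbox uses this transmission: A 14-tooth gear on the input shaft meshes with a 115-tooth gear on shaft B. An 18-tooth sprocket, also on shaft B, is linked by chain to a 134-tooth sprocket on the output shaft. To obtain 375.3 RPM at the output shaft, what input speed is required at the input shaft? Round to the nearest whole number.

22950 RPM

Overall ratio R = 8.2143 × 7.4444 = 61.151.
Required input speed = output speed × R = 375.3 × 61.151 = 22950 RPM.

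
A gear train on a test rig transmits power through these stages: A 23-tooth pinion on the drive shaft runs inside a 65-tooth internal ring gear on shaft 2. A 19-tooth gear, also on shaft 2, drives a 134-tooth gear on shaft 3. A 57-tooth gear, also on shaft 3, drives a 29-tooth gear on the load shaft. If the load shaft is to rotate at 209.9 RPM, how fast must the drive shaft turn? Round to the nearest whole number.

Overall ratio R = 2.8261 × 7.0526 × 0.50877 = 10.141.
Required input speed = output speed × R = 209.9 × 10.141 = 2128.5 RPM.

2128 RPM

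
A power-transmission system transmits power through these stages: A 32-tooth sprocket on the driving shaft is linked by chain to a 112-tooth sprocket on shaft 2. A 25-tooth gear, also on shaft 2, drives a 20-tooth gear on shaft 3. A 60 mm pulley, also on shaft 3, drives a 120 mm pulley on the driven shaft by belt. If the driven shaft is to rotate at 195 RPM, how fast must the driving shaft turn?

1092 RPM

Overall ratio R = 3.5 × 0.8 × 2 = 5.6.
Required input speed = output speed × R = 195 × 5.6 = 1092 RPM.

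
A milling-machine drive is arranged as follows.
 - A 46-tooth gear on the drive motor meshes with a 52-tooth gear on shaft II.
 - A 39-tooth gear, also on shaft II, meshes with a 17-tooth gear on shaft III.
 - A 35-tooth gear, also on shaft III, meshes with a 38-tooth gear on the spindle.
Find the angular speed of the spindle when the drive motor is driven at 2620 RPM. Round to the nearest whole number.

the drive motor → shaft II (gear mesh, 52/46): 2620 ÷ 1.1304 = 2317.7 RPM
shaft II → shaft III (gear mesh, 17/39): 2317.7 ÷ 0.4359 = 5317.1 RPM
shaft III → the spindle (gear mesh, 38/35): 5317.1 ÷ 1.0857 = 4897.3 RPM

4897 RPM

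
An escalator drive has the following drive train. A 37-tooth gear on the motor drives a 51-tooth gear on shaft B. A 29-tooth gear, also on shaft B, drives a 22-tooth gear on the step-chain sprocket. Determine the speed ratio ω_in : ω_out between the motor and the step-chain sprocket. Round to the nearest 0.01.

Each stage contributes driven/driver: gear mesh 51/37 = 1.3784, gear mesh 22/29 = 0.75862.
Overall: 1.3784 × 0.75862 = 1.0457.

1.05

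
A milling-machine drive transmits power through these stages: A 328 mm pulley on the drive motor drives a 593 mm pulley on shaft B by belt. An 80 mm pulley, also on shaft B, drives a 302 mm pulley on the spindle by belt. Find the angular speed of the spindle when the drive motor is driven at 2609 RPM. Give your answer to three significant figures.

382 RPM

Belt: ratio = 593/328 = 1.8079, so shaft B turns at 2609 / 1.8079 = 1443.1 RPM.
Belt: ratio = 302/80 = 3.775, so the spindle turns at 1443.1 / 3.775 = 382.28 RPM.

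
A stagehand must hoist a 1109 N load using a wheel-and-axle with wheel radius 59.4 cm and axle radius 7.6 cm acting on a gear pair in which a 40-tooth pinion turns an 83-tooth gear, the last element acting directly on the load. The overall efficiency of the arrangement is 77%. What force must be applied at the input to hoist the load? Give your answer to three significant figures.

Wheel-and-axle MA = R/r = 59.4/7.6 = 7.8158.
Gear pair MA = 83/40 = 2.075.
Combined ideal MA = 7.8158 × 2.075 = 16.218.
Actual MA = 16.218 × 0.77 = 12.488.
Effort = load / actual MA = 1109 / 12.488 = 88.808 N.

88.8 N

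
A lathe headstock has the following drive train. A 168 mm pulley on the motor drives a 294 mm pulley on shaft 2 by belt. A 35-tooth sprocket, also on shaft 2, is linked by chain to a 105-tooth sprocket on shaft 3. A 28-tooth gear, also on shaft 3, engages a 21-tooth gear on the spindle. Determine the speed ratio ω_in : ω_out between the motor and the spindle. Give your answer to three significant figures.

3.94

Each stage contributes driven/driver: belt 294/168 = 1.75, chain 105/35 = 3, gear mesh 21/28 = 0.75.
Overall: 1.75 × 3 × 0.75 = 3.9375.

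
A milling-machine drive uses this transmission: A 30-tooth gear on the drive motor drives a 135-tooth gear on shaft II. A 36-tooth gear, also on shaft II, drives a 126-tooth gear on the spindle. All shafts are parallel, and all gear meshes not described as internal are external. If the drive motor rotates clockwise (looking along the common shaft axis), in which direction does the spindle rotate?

the drive motor → shaft II: external mesh, 1 reversal → CCW.
shaft II → the spindle: external mesh, 1 reversal → CW.
2 reversals in total — an even number — so the spindle turns the same way as the drive motor.

clockwise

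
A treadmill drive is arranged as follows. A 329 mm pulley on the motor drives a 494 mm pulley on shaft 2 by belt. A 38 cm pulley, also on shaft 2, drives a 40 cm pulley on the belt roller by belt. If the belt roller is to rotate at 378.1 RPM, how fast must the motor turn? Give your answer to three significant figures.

Overall ratio R = 1.5015 × 1.0526 = 1.5805.
Required input speed = output speed × R = 378.1 × 1.5805 = 597.6 RPM.

598 RPM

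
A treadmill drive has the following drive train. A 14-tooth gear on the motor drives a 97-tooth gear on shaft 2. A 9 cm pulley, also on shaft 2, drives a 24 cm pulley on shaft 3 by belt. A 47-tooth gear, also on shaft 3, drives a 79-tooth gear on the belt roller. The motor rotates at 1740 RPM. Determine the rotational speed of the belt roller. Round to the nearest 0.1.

56.0 RPM

the motor → shaft 2 (gear mesh, 97/14): 1740 ÷ 6.9286 = 251.13 RPM
shaft 2 → shaft 3 (belt, 24/9): 251.13 ÷ 2.6667 = 94.175 RPM
shaft 3 → the belt roller (gear mesh, 79/47): 94.175 ÷ 1.6809 = 56.028 RPM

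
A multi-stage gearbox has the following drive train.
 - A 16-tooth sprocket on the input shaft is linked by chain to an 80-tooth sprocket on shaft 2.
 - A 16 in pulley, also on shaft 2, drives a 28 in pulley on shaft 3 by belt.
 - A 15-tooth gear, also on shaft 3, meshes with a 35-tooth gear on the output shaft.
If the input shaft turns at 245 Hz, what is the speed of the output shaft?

the input shaft → shaft 2 (chain, 80/16): 245 ÷ 5 = 49 Hz
shaft 2 → shaft 3 (belt, 28/16): 49 ÷ 1.75 = 28 Hz
shaft 3 → the output shaft (gear mesh, 35/15): 28 ÷ 2.3333 = 12 Hz

12 Hz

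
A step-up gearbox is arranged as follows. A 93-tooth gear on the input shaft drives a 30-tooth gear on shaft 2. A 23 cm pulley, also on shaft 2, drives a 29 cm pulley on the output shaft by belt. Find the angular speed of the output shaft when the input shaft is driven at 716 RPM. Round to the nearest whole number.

1760 RPM

gear mesh 30/93 = 0.32258 → 716/0.32258 = 2219.6 RPM
belt 29/23 = 1.2609 → 2219.6/1.2609 = 1760.4 RPM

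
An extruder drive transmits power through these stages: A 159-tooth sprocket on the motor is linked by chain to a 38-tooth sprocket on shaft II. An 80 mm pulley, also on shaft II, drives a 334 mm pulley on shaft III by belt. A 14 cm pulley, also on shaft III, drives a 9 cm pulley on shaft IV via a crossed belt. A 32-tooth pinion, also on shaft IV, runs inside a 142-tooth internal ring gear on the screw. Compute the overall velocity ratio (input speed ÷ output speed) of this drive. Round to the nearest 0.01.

2.85

Each stage contributes driven/driver: chain 38/159 = 0.23899, belt 334/80 = 4.175, belt 9/14 = 0.64286, internal gear 142/32 = 4.4375.
Overall: 0.23899 × 4.175 × 0.64286 × 4.4375 = 2.8464.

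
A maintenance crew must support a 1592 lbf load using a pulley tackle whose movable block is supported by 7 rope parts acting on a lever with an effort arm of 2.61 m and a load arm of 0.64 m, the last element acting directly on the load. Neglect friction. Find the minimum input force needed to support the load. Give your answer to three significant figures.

Block-and-tackle MA = number of supporting rope parts = 7.
Lever MA = effort arm / load arm = 2.61/0.64 = 4.0781.
Combined ideal MA = 7 × 4.0781 = 28.547.
Effort = load / MA = 1592 / 28.547 = 55.768 lbf.

55.8 lbf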